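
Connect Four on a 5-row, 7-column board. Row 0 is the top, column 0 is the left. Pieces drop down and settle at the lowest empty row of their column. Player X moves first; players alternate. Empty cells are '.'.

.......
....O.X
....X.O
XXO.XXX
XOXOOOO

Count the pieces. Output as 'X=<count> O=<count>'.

X=9 O=8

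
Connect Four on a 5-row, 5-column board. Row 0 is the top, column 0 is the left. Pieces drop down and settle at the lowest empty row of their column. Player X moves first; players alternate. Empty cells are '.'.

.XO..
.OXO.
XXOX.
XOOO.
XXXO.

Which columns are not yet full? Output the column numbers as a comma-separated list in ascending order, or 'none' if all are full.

col 0: top cell = '.' → open
col 1: top cell = 'X' → FULL
col 2: top cell = 'O' → FULL
col 3: top cell = '.' → open
col 4: top cell = '.' → open

Answer: 0,3,4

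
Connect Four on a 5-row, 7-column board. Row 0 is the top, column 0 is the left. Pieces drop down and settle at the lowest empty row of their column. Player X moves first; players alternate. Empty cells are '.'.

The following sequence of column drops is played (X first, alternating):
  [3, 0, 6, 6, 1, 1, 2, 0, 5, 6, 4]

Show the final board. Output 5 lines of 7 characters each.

Move 1: X drops in col 3, lands at row 4
Move 2: O drops in col 0, lands at row 4
Move 3: X drops in col 6, lands at row 4
Move 4: O drops in col 6, lands at row 3
Move 5: X drops in col 1, lands at row 4
Move 6: O drops in col 1, lands at row 3
Move 7: X drops in col 2, lands at row 4
Move 8: O drops in col 0, lands at row 3
Move 9: X drops in col 5, lands at row 4
Move 10: O drops in col 6, lands at row 2
Move 11: X drops in col 4, lands at row 4

Answer: .......
.......
......O
OO....O
OXXXXXX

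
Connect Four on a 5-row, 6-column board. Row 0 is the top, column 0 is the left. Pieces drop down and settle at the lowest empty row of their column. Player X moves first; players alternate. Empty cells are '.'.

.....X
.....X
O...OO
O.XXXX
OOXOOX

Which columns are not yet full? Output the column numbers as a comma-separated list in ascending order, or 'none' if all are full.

col 0: top cell = '.' → open
col 1: top cell = '.' → open
col 2: top cell = '.' → open
col 3: top cell = '.' → open
col 4: top cell = '.' → open
col 5: top cell = 'X' → FULL

Answer: 0,1,2,3,4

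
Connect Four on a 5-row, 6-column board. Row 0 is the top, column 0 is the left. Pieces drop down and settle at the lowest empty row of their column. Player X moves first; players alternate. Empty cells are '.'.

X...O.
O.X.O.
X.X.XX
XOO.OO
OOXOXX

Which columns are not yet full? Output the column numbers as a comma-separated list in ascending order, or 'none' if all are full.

col 0: top cell = 'X' → FULL
col 1: top cell = '.' → open
col 2: top cell = '.' → open
col 3: top cell = '.' → open
col 4: top cell = 'O' → FULL
col 5: top cell = '.' → open

Answer: 1,2,3,5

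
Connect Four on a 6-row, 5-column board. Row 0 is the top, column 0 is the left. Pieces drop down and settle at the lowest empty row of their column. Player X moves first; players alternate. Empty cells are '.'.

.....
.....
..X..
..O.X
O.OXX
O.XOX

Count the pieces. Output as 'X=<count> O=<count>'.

X=6 O=5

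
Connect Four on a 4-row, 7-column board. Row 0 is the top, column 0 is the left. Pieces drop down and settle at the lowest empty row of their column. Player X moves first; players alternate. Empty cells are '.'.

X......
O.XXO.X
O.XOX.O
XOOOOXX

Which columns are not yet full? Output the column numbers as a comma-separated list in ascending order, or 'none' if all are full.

col 0: top cell = 'X' → FULL
col 1: top cell = '.' → open
col 2: top cell = '.' → open
col 3: top cell = '.' → open
col 4: top cell = '.' → open
col 5: top cell = '.' → open
col 6: top cell = '.' → open

Answer: 1,2,3,4,5,6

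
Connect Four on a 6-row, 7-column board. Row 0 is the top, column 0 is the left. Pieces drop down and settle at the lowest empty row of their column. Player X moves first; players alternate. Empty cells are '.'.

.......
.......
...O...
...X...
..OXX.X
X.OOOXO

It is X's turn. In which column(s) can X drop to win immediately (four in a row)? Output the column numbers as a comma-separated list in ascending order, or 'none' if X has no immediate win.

col 0: drop X → no win
col 1: drop X → no win
col 2: drop X → no win
col 3: drop X → no win
col 4: drop X → no win
col 5: drop X → WIN!
col 6: drop X → no win

Answer: 5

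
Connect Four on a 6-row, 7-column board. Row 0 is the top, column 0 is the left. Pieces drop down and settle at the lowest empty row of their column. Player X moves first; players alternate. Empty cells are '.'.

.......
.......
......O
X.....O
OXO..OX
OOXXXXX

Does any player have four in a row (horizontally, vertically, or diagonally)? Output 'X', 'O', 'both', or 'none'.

X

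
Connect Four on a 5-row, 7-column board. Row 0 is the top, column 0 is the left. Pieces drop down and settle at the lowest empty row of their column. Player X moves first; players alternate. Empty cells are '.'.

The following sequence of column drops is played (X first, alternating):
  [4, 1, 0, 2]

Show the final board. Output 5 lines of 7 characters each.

Move 1: X drops in col 4, lands at row 4
Move 2: O drops in col 1, lands at row 4
Move 3: X drops in col 0, lands at row 4
Move 4: O drops in col 2, lands at row 4

Answer: .......
.......
.......
.......
XOO.X..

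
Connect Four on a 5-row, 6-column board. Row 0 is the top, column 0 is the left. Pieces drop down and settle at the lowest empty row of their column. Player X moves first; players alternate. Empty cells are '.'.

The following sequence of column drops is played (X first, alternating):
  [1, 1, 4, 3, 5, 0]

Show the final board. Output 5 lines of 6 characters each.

Move 1: X drops in col 1, lands at row 4
Move 2: O drops in col 1, lands at row 3
Move 3: X drops in col 4, lands at row 4
Move 4: O drops in col 3, lands at row 4
Move 5: X drops in col 5, lands at row 4
Move 6: O drops in col 0, lands at row 4

Answer: ......
......
......
.O....
OX.OXX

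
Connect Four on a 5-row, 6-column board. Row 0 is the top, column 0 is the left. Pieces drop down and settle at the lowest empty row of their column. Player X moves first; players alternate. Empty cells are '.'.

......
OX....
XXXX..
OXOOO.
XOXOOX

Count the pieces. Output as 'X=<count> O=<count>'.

X=9 O=8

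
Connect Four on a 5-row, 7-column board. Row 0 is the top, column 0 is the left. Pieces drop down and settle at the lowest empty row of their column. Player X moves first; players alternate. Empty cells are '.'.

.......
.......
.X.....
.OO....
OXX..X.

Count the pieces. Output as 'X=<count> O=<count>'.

X=4 O=3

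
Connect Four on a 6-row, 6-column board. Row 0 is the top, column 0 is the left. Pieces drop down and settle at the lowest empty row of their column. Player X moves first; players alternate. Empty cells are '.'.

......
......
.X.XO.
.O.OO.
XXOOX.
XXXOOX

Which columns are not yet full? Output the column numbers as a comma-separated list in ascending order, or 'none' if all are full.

col 0: top cell = '.' → open
col 1: top cell = '.' → open
col 2: top cell = '.' → open
col 3: top cell = '.' → open
col 4: top cell = '.' → open
col 5: top cell = '.' → open

Answer: 0,1,2,3,4,5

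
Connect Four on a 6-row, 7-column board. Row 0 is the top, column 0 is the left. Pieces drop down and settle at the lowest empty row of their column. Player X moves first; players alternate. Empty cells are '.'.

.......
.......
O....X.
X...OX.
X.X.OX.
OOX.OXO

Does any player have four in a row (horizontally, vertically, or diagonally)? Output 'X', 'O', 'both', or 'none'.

X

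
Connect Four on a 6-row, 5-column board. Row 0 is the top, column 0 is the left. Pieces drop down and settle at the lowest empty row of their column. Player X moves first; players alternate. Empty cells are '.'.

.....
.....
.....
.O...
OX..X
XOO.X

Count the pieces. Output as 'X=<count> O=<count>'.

X=4 O=4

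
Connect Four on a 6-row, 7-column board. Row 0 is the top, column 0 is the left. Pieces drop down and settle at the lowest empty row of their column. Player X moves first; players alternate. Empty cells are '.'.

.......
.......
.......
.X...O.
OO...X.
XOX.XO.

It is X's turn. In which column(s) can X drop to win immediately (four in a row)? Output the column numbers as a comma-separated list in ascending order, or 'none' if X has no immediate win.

Answer: none

Derivation:
col 0: drop X → no win
col 1: drop X → no win
col 2: drop X → no win
col 3: drop X → no win
col 4: drop X → no win
col 5: drop X → no win
col 6: drop X → no win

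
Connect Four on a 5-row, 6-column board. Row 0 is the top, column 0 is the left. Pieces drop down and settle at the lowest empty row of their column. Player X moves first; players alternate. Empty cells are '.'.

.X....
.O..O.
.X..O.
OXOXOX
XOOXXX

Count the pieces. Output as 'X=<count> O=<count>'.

X=9 O=8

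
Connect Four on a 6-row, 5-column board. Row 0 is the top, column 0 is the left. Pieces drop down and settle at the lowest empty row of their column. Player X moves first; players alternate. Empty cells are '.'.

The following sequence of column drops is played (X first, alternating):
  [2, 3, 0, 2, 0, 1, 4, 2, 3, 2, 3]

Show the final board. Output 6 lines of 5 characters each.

Move 1: X drops in col 2, lands at row 5
Move 2: O drops in col 3, lands at row 5
Move 3: X drops in col 0, lands at row 5
Move 4: O drops in col 2, lands at row 4
Move 5: X drops in col 0, lands at row 4
Move 6: O drops in col 1, lands at row 5
Move 7: X drops in col 4, lands at row 5
Move 8: O drops in col 2, lands at row 3
Move 9: X drops in col 3, lands at row 4
Move 10: O drops in col 2, lands at row 2
Move 11: X drops in col 3, lands at row 3

Answer: .....
.....
..O..
..OX.
X.OX.
XOXOX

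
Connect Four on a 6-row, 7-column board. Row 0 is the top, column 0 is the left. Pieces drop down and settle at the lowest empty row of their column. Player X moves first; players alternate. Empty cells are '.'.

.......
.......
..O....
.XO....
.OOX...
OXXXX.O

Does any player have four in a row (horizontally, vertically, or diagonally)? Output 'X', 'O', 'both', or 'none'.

X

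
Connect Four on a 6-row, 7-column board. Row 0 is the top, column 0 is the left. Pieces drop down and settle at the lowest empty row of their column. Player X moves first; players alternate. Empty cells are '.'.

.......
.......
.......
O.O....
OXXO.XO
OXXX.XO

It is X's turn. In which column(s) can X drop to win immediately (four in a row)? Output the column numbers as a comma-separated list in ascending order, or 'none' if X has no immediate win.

Answer: 4

Derivation:
col 0: drop X → no win
col 1: drop X → no win
col 2: drop X → no win
col 3: drop X → no win
col 4: drop X → WIN!
col 5: drop X → no win
col 6: drop X → no win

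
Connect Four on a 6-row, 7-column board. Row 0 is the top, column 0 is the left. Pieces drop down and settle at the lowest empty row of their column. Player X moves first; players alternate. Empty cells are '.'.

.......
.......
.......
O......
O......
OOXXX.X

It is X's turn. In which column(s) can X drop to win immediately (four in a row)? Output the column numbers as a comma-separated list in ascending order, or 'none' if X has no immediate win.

Answer: 5

Derivation:
col 0: drop X → no win
col 1: drop X → no win
col 2: drop X → no win
col 3: drop X → no win
col 4: drop X → no win
col 5: drop X → WIN!
col 6: drop X → no win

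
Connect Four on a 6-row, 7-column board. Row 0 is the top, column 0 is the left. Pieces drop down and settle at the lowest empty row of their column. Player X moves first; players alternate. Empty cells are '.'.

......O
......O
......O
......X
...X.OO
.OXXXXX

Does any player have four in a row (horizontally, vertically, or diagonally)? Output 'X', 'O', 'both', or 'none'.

X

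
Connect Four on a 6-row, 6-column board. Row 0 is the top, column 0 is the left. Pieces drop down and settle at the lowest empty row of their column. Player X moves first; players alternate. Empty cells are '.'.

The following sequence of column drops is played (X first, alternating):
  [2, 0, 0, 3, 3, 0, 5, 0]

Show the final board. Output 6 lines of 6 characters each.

Move 1: X drops in col 2, lands at row 5
Move 2: O drops in col 0, lands at row 5
Move 3: X drops in col 0, lands at row 4
Move 4: O drops in col 3, lands at row 5
Move 5: X drops in col 3, lands at row 4
Move 6: O drops in col 0, lands at row 3
Move 7: X drops in col 5, lands at row 5
Move 8: O drops in col 0, lands at row 2

Answer: ......
......
O.....
O.....
X..X..
O.XO.X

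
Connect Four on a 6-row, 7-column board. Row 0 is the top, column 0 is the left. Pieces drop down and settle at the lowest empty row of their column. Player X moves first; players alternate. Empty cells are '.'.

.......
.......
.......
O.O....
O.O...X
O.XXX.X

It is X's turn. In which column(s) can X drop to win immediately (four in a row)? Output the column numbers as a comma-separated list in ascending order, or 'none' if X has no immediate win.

Answer: 1,5

Derivation:
col 0: drop X → no win
col 1: drop X → WIN!
col 2: drop X → no win
col 3: drop X → no win
col 4: drop X → no win
col 5: drop X → WIN!
col 6: drop X → no win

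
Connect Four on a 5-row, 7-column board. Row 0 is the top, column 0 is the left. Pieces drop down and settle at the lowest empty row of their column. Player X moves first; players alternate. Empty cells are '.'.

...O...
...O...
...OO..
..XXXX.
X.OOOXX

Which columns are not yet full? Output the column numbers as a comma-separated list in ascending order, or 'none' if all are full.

col 0: top cell = '.' → open
col 1: top cell = '.' → open
col 2: top cell = '.' → open
col 3: top cell = 'O' → FULL
col 4: top cell = '.' → open
col 5: top cell = '.' → open
col 6: top cell = '.' → open

Answer: 0,1,2,4,5,6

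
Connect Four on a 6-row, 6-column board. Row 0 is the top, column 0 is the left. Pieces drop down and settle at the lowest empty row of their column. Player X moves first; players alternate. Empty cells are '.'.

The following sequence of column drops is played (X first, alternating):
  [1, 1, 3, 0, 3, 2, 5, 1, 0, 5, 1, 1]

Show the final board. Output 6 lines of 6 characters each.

Answer: ......
.O....
.X....
.O....
XO.X.O
OXOX.X

Derivation:
Move 1: X drops in col 1, lands at row 5
Move 2: O drops in col 1, lands at row 4
Move 3: X drops in col 3, lands at row 5
Move 4: O drops in col 0, lands at row 5
Move 5: X drops in col 3, lands at row 4
Move 6: O drops in col 2, lands at row 5
Move 7: X drops in col 5, lands at row 5
Move 8: O drops in col 1, lands at row 3
Move 9: X drops in col 0, lands at row 4
Move 10: O drops in col 5, lands at row 4
Move 11: X drops in col 1, lands at row 2
Move 12: O drops in col 1, lands at row 1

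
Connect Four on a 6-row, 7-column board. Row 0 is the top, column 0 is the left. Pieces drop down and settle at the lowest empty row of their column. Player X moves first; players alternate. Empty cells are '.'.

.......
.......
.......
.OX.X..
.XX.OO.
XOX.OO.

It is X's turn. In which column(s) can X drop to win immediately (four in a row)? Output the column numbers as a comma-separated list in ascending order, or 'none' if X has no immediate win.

col 0: drop X → no win
col 1: drop X → no win
col 2: drop X → WIN!
col 3: drop X → no win
col 4: drop X → no win
col 5: drop X → no win
col 6: drop X → no win

Answer: 2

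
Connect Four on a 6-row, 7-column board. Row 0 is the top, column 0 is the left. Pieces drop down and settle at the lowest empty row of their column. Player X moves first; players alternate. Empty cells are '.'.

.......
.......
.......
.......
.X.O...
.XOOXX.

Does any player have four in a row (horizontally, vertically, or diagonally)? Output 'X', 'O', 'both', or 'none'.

none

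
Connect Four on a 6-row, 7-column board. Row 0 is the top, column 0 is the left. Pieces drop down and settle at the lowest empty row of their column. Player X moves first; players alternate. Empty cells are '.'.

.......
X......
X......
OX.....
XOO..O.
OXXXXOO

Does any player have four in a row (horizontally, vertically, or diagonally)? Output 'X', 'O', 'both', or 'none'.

X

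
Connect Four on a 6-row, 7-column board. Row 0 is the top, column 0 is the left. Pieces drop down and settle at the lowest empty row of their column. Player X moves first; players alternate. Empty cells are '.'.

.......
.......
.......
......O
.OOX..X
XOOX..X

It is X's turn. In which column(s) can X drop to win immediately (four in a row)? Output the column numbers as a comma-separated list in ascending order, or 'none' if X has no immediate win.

Answer: none

Derivation:
col 0: drop X → no win
col 1: drop X → no win
col 2: drop X → no win
col 3: drop X → no win
col 4: drop X → no win
col 5: drop X → no win
col 6: drop X → no win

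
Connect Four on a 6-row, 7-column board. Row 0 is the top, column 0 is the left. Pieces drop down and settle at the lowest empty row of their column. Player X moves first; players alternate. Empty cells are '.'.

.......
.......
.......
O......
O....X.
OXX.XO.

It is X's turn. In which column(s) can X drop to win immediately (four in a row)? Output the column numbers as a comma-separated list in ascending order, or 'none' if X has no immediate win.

Answer: 3

Derivation:
col 0: drop X → no win
col 1: drop X → no win
col 2: drop X → no win
col 3: drop X → WIN!
col 4: drop X → no win
col 5: drop X → no win
col 6: drop X → no win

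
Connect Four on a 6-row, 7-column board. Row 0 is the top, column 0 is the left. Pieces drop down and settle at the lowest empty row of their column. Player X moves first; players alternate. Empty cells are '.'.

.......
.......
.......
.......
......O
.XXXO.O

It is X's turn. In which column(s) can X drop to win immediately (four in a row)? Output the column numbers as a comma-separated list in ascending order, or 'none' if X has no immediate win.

Answer: 0

Derivation:
col 0: drop X → WIN!
col 1: drop X → no win
col 2: drop X → no win
col 3: drop X → no win
col 4: drop X → no win
col 5: drop X → no win
col 6: drop X → no win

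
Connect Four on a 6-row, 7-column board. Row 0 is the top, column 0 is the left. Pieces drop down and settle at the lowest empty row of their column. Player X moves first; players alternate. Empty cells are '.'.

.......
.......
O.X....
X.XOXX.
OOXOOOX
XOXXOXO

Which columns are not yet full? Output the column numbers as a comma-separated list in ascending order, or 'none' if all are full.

Answer: 0,1,2,3,4,5,6

Derivation:
col 0: top cell = '.' → open
col 1: top cell = '.' → open
col 2: top cell = '.' → open
col 3: top cell = '.' → open
col 4: top cell = '.' → open
col 5: top cell = '.' → open
col 6: top cell = '.' → open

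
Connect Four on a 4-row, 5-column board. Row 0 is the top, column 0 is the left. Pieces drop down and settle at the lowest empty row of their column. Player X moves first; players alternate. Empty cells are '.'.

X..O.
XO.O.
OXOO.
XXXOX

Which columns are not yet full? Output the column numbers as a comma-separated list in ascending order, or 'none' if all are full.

col 0: top cell = 'X' → FULL
col 1: top cell = '.' → open
col 2: top cell = '.' → open
col 3: top cell = 'O' → FULL
col 4: top cell = '.' → open

Answer: 1,2,4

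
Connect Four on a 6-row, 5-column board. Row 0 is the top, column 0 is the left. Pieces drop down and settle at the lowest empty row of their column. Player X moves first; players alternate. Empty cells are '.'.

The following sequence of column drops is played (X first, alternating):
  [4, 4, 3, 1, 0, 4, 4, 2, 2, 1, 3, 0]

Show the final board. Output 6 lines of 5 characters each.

Move 1: X drops in col 4, lands at row 5
Move 2: O drops in col 4, lands at row 4
Move 3: X drops in col 3, lands at row 5
Move 4: O drops in col 1, lands at row 5
Move 5: X drops in col 0, lands at row 5
Move 6: O drops in col 4, lands at row 3
Move 7: X drops in col 4, lands at row 2
Move 8: O drops in col 2, lands at row 5
Move 9: X drops in col 2, lands at row 4
Move 10: O drops in col 1, lands at row 4
Move 11: X drops in col 3, lands at row 4
Move 12: O drops in col 0, lands at row 4

Answer: .....
.....
....X
....O
OOXXO
XOOXX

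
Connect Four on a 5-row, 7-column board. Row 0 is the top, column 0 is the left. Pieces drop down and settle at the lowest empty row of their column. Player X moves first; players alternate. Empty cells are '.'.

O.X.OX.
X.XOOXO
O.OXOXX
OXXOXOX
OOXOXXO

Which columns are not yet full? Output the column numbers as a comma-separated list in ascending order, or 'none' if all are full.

Answer: 1,3,6

Derivation:
col 0: top cell = 'O' → FULL
col 1: top cell = '.' → open
col 2: top cell = 'X' → FULL
col 3: top cell = '.' → open
col 4: top cell = 'O' → FULL
col 5: top cell = 'X' → FULL
col 6: top cell = '.' → open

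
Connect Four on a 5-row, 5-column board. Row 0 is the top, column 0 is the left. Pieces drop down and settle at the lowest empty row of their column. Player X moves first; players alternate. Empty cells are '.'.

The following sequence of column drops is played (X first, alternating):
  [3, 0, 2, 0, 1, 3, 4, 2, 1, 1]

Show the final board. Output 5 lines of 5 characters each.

Move 1: X drops in col 3, lands at row 4
Move 2: O drops in col 0, lands at row 4
Move 3: X drops in col 2, lands at row 4
Move 4: O drops in col 0, lands at row 3
Move 5: X drops in col 1, lands at row 4
Move 6: O drops in col 3, lands at row 3
Move 7: X drops in col 4, lands at row 4
Move 8: O drops in col 2, lands at row 3
Move 9: X drops in col 1, lands at row 3
Move 10: O drops in col 1, lands at row 2

Answer: .....
.....
.O...
OXOO.
OXXXX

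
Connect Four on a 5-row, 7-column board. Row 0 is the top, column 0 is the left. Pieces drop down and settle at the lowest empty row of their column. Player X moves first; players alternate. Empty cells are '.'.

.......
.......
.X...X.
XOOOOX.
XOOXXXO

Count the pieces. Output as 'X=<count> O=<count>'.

X=8 O=7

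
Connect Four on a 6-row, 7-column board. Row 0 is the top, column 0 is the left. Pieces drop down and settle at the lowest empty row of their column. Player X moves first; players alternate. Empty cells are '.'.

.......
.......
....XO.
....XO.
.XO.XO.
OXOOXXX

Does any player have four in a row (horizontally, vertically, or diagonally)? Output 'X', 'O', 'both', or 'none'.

X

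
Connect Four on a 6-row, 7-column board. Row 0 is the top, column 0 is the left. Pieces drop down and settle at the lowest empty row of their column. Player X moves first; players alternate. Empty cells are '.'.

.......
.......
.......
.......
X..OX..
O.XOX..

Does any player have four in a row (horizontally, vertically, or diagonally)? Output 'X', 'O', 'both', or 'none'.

none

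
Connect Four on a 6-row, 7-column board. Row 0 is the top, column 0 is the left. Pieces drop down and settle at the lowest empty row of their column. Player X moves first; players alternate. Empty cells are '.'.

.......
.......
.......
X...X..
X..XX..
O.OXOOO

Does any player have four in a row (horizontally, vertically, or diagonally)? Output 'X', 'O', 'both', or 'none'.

none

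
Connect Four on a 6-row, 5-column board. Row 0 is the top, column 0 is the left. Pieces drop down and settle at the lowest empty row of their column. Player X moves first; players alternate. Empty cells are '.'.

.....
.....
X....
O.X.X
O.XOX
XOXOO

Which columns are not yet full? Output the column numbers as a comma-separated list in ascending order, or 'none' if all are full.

Answer: 0,1,2,3,4

Derivation:
col 0: top cell = '.' → open
col 1: top cell = '.' → open
col 2: top cell = '.' → open
col 3: top cell = '.' → open
col 4: top cell = '.' → open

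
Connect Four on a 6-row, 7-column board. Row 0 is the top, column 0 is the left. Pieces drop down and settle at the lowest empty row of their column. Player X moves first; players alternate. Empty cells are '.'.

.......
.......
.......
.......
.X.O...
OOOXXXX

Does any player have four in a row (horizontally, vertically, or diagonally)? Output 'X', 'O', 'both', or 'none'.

X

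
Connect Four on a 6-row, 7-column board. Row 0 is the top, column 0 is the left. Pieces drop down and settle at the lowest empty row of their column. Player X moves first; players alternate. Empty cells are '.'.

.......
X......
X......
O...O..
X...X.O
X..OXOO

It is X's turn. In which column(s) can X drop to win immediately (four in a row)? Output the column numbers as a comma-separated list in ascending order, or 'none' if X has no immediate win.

col 0: drop X → no win
col 1: drop X → no win
col 2: drop X → no win
col 3: drop X → no win
col 4: drop X → no win
col 5: drop X → no win
col 6: drop X → no win

Answer: none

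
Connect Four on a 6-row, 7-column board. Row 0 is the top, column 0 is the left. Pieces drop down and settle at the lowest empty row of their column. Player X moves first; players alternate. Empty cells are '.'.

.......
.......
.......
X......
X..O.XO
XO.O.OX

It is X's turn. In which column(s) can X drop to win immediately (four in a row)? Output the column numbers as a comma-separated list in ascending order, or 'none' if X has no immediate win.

Answer: 0

Derivation:
col 0: drop X → WIN!
col 1: drop X → no win
col 2: drop X → no win
col 3: drop X → no win
col 4: drop X → no win
col 5: drop X → no win
col 6: drop X → no win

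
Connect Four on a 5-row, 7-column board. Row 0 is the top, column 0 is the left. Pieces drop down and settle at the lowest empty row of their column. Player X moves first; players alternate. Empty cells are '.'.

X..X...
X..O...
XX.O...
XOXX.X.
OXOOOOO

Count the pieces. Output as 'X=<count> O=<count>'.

X=10 O=9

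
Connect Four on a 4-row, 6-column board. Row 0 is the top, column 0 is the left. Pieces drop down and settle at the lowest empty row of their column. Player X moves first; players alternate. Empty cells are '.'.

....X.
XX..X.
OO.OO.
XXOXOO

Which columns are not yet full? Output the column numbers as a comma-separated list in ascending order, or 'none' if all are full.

col 0: top cell = '.' → open
col 1: top cell = '.' → open
col 2: top cell = '.' → open
col 3: top cell = '.' → open
col 4: top cell = 'X' → FULL
col 5: top cell = '.' → open

Answer: 0,1,2,3,5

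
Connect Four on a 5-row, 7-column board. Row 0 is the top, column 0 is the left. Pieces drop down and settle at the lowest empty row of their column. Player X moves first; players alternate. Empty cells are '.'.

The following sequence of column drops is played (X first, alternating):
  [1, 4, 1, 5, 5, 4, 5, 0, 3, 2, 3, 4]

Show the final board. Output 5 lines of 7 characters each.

Answer: .......
.......
....OX.
.X.XOX.
OXOXOO.

Derivation:
Move 1: X drops in col 1, lands at row 4
Move 2: O drops in col 4, lands at row 4
Move 3: X drops in col 1, lands at row 3
Move 4: O drops in col 5, lands at row 4
Move 5: X drops in col 5, lands at row 3
Move 6: O drops in col 4, lands at row 3
Move 7: X drops in col 5, lands at row 2
Move 8: O drops in col 0, lands at row 4
Move 9: X drops in col 3, lands at row 4
Move 10: O drops in col 2, lands at row 4
Move 11: X drops in col 3, lands at row 3
Move 12: O drops in col 4, lands at row 2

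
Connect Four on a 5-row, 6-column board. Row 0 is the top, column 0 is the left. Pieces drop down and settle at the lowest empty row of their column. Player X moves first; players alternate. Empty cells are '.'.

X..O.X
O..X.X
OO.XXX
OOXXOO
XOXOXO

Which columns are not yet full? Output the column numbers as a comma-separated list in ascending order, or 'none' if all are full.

Answer: 1,2,4

Derivation:
col 0: top cell = 'X' → FULL
col 1: top cell = '.' → open
col 2: top cell = '.' → open
col 3: top cell = 'O' → FULL
col 4: top cell = '.' → open
col 5: top cell = 'X' → FULL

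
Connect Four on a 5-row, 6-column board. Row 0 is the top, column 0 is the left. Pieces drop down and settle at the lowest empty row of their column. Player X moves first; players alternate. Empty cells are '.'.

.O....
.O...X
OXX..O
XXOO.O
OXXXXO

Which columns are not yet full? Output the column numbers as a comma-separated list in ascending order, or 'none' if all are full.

col 0: top cell = '.' → open
col 1: top cell = 'O' → FULL
col 2: top cell = '.' → open
col 3: top cell = '.' → open
col 4: top cell = '.' → open
col 5: top cell = '.' → open

Answer: 0,2,3,4,5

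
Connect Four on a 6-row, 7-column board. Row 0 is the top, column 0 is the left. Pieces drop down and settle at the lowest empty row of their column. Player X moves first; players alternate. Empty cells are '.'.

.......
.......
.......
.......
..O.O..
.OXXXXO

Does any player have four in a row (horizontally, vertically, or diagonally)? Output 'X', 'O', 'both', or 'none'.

X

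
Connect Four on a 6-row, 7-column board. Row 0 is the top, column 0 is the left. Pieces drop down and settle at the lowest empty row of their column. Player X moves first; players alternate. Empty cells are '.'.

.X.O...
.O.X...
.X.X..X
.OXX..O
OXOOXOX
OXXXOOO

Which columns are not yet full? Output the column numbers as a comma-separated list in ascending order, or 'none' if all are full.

Answer: 0,2,4,5,6

Derivation:
col 0: top cell = '.' → open
col 1: top cell = 'X' → FULL
col 2: top cell = '.' → open
col 3: top cell = 'O' → FULL
col 4: top cell = '.' → open
col 5: top cell = '.' → open
col 6: top cell = '.' → open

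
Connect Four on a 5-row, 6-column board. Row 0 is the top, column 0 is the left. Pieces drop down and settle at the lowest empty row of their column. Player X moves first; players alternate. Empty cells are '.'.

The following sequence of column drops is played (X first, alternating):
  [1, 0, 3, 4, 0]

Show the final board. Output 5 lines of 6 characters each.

Move 1: X drops in col 1, lands at row 4
Move 2: O drops in col 0, lands at row 4
Move 3: X drops in col 3, lands at row 4
Move 4: O drops in col 4, lands at row 4
Move 5: X drops in col 0, lands at row 3

Answer: ......
......
......
X.....
OX.XO.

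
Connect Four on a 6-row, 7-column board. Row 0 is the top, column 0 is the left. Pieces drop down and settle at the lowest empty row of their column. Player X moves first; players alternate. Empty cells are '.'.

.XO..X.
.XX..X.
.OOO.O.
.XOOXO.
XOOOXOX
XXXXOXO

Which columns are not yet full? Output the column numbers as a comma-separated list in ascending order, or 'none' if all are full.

Answer: 0,3,4,6

Derivation:
col 0: top cell = '.' → open
col 1: top cell = 'X' → FULL
col 2: top cell = 'O' → FULL
col 3: top cell = '.' → open
col 4: top cell = '.' → open
col 5: top cell = 'X' → FULL
col 6: top cell = '.' → open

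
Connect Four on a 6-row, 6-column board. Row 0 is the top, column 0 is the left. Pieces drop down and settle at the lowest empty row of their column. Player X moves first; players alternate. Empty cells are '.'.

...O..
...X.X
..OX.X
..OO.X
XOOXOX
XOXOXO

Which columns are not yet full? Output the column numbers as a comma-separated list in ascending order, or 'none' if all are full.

col 0: top cell = '.' → open
col 1: top cell = '.' → open
col 2: top cell = '.' → open
col 3: top cell = 'O' → FULL
col 4: top cell = '.' → open
col 5: top cell = '.' → open

Answer: 0,1,2,4,5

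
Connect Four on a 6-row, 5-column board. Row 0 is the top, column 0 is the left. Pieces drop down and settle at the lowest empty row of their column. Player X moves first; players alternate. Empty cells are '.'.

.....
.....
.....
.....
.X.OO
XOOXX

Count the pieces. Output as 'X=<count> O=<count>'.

X=4 O=4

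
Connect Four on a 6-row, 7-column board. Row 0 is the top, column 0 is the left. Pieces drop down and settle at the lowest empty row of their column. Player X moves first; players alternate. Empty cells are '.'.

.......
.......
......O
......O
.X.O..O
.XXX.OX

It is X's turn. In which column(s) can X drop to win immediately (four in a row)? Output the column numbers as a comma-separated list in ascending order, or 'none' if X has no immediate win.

col 0: drop X → WIN!
col 1: drop X → no win
col 2: drop X → no win
col 3: drop X → no win
col 4: drop X → WIN!
col 5: drop X → no win
col 6: drop X → no win

Answer: 0,4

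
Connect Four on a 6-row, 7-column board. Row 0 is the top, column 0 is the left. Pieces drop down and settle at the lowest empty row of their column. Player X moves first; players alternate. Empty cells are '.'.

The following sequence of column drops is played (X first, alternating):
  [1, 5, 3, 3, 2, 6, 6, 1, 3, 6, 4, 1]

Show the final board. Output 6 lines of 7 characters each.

Answer: .......
.......
.......
.O.X..O
.O.O..X
.XXXXOO

Derivation:
Move 1: X drops in col 1, lands at row 5
Move 2: O drops in col 5, lands at row 5
Move 3: X drops in col 3, lands at row 5
Move 4: O drops in col 3, lands at row 4
Move 5: X drops in col 2, lands at row 5
Move 6: O drops in col 6, lands at row 5
Move 7: X drops in col 6, lands at row 4
Move 8: O drops in col 1, lands at row 4
Move 9: X drops in col 3, lands at row 3
Move 10: O drops in col 6, lands at row 3
Move 11: X drops in col 4, lands at row 5
Move 12: O drops in col 1, lands at row 3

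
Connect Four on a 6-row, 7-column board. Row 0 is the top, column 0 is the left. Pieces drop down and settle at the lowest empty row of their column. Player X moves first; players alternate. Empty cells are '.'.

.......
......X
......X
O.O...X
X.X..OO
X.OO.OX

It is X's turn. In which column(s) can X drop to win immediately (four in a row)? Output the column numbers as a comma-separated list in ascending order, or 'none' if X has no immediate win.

Answer: 6

Derivation:
col 0: drop X → no win
col 1: drop X → no win
col 2: drop X → no win
col 3: drop X → no win
col 4: drop X → no win
col 5: drop X → no win
col 6: drop X → WIN!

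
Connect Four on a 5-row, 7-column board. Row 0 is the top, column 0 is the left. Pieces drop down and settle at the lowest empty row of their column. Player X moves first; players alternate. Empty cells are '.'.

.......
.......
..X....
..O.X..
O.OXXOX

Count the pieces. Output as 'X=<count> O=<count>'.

X=5 O=4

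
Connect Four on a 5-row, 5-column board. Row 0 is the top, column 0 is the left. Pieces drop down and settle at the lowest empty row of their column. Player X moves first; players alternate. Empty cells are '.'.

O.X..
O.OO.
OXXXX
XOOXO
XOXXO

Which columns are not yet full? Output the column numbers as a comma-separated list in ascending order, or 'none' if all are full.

col 0: top cell = 'O' → FULL
col 1: top cell = '.' → open
col 2: top cell = 'X' → FULL
col 3: top cell = '.' → open
col 4: top cell = '.' → open

Answer: 1,3,4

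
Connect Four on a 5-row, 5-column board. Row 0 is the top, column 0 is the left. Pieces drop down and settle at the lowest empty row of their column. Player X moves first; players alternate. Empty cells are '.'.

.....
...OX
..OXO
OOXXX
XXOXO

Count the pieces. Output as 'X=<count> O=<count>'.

X=8 O=7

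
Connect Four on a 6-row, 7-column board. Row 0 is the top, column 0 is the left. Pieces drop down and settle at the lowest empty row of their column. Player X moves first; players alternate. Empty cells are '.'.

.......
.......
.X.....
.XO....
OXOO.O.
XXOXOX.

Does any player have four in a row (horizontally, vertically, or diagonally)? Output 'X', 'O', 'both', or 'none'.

X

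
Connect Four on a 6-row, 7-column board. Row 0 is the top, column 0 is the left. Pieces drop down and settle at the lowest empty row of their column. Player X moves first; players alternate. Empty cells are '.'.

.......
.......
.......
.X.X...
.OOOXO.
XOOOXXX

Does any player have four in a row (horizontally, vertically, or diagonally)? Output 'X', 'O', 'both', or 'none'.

none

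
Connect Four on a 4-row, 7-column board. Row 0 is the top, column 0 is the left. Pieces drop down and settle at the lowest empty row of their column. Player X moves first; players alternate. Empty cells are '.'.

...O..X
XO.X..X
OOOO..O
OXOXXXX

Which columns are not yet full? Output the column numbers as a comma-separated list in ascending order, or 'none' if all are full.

col 0: top cell = '.' → open
col 1: top cell = '.' → open
col 2: top cell = '.' → open
col 3: top cell = 'O' → FULL
col 4: top cell = '.' → open
col 5: top cell = '.' → open
col 6: top cell = 'X' → FULL

Answer: 0,1,2,4,5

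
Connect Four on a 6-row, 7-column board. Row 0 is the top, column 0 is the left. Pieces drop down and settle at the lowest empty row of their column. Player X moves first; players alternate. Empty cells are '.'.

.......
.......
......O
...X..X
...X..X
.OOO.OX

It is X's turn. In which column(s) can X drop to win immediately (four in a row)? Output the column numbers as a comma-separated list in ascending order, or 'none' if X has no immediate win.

Answer: none

Derivation:
col 0: drop X → no win
col 1: drop X → no win
col 2: drop X → no win
col 3: drop X → no win
col 4: drop X → no win
col 5: drop X → no win
col 6: drop X → no win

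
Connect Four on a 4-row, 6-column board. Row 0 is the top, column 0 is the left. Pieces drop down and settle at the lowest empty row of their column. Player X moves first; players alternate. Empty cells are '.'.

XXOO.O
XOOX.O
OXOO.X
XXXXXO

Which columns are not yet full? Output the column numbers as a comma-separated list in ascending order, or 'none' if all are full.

Answer: 4

Derivation:
col 0: top cell = 'X' → FULL
col 1: top cell = 'X' → FULL
col 2: top cell = 'O' → FULL
col 3: top cell = 'O' → FULL
col 4: top cell = '.' → open
col 5: top cell = 'O' → FULL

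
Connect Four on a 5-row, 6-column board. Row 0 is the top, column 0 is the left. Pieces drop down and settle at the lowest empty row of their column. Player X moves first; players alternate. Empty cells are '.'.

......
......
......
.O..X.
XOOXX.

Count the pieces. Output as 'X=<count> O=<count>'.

X=4 O=3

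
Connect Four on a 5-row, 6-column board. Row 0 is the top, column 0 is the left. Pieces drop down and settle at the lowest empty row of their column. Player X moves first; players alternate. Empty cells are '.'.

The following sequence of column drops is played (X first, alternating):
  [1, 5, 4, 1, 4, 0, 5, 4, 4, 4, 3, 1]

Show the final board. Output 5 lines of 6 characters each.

Move 1: X drops in col 1, lands at row 4
Move 2: O drops in col 5, lands at row 4
Move 3: X drops in col 4, lands at row 4
Move 4: O drops in col 1, lands at row 3
Move 5: X drops in col 4, lands at row 3
Move 6: O drops in col 0, lands at row 4
Move 7: X drops in col 5, lands at row 3
Move 8: O drops in col 4, lands at row 2
Move 9: X drops in col 4, lands at row 1
Move 10: O drops in col 4, lands at row 0
Move 11: X drops in col 3, lands at row 4
Move 12: O drops in col 1, lands at row 2

Answer: ....O.
....X.
.O..O.
.O..XX
OX.XXO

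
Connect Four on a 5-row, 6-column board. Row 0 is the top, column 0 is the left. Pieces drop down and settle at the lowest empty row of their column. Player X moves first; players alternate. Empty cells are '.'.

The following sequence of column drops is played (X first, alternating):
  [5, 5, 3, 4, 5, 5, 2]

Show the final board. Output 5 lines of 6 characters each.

Move 1: X drops in col 5, lands at row 4
Move 2: O drops in col 5, lands at row 3
Move 3: X drops in col 3, lands at row 4
Move 4: O drops in col 4, lands at row 4
Move 5: X drops in col 5, lands at row 2
Move 6: O drops in col 5, lands at row 1
Move 7: X drops in col 2, lands at row 4

Answer: ......
.....O
.....X
.....O
..XXOX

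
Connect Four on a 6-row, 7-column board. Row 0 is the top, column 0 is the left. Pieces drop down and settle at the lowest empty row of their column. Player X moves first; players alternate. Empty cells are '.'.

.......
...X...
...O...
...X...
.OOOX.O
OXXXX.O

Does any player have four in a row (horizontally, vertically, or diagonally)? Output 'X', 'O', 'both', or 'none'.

X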